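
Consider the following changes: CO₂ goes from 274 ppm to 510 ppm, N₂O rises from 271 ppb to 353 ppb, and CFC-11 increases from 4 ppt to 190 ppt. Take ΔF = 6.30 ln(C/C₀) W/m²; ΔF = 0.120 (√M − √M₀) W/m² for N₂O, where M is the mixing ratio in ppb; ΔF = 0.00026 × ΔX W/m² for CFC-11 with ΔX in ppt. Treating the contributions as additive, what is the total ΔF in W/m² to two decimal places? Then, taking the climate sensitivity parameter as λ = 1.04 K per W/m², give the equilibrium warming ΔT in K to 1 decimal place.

CO₂: 6.30 × ln(510/274) = 6.30 × ln(1.86131) = 6.30 × 0.62128 = 3.9141 W/m².
N₂O: 0.120 × (√353 − √271) = 0.120 × (18.7883 − 16.4621) = 0.120 × 2.3262 = 0.2791 W/m².
CFC-11: ΔF = 0.00026 × (190 − 4) = 0.00026 × 186 = 0.0484 W/m².
Total ΔF = 3.9141 + 0.2791 + 0.0484 = 4.2416 W/m².
ΔT = λ ΔF = 1.04 × 4.24 = 4.4096 K.

ΔF = 4.24 W/m²; ΔT = 4.4 K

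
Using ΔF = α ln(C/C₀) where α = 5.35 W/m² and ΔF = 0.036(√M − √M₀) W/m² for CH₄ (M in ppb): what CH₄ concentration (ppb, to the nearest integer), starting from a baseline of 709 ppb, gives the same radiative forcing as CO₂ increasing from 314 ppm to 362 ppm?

M ≈ 2282 ppb

CO₂ forcing: 5.35 × ln(362/314) = 5.35 × 0.142251 = 0.76104 W/m².
Set 0.036(√M − √709) = 0.76104: √M = 0.76104/0.036 + √709 = 21.1400 + 26.6271 = 47.7671.
M = (47.7671)² = 2281.70 ppb.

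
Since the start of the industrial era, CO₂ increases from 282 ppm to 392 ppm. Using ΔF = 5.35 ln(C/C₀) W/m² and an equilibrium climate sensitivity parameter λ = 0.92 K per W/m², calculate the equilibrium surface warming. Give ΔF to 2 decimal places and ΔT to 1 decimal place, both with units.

CO₂: 5.35 × ln(392/282) = 5.35 × ln(1.39007) = 5.35 × 0.32935 = 1.7620 W/m².
ΔT = λ ΔF = 0.92 × 1.76 = 1.6192 K.

ΔF = 1.76 W/m²; ΔT = 1.6 K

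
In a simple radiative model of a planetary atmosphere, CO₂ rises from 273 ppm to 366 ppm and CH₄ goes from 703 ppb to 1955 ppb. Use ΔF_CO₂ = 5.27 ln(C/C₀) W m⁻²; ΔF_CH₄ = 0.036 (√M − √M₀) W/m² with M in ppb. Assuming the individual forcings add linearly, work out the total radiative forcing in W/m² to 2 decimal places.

CO₂: 5.27 × ln(366/273) = 5.27 × ln(1.34066) = 5.27 × 0.29316 = 1.5450 W/m².
CH₄: 0.036 × (√1955 − √703) = 0.036 × (44.2154 − 26.5141) = 0.036 × 17.7013 = 0.6372 W/m².
Total ΔF = 1.5450 + 0.6372 = 2.1822 W/m².

ΔF = 2.18 W/m²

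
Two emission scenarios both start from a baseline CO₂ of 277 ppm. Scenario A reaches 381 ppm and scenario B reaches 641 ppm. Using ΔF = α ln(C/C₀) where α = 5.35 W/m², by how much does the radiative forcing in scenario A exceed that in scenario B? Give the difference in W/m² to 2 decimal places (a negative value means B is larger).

ΔF_A = 5.35 ln(381/277) = 5.35 × 0.31878 = 1.7055 W/m².
ΔF_B = 5.35 ln(641/277) = 5.35 × 0.83901 = 4.4887 W/m².
Difference: 1.7055 − 4.4887 = -2.7832 W/m².

ΔF_A − ΔF_B = -2.78 W/m²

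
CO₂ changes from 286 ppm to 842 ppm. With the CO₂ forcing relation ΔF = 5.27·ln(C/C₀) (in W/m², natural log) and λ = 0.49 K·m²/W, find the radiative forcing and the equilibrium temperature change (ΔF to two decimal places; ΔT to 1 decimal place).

ΔF = 5.69 W/m²; ΔT = 2.8 K

CO₂: 5.27 × ln(842/286) = 5.27 × ln(2.94406) = 5.27 × 1.07979 = 5.6905 W/m².
ΔT = λ ΔF = 0.49 × 5.69 = 2.7881 K.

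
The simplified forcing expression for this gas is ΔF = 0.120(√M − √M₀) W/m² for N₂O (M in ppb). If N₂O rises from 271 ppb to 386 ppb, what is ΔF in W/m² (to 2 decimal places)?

N₂O: 0.120 × (√386 − √271) = 0.120 × (19.6469 − 16.4621) = 0.120 × 3.1848 = 0.3822 W/m².

ΔF = 0.38 W/m²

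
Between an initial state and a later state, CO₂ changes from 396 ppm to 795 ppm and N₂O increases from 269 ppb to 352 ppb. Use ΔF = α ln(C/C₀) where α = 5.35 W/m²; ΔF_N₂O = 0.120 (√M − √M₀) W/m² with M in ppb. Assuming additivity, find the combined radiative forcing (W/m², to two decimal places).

CO₂: 5.35 × ln(795/396) = 5.35 × ln(2.00758) = 5.35 × 0.69693 = 3.7286 W/m².
N₂O: 0.120 × (√352 − √269) = 0.120 × (18.7617 − 16.4012) = 0.120 × 2.3605 = 0.2833 W/m².
Total ΔF = 3.7286 + 0.2833 = 4.0119 W/m².

ΔF = 4.01 W/m²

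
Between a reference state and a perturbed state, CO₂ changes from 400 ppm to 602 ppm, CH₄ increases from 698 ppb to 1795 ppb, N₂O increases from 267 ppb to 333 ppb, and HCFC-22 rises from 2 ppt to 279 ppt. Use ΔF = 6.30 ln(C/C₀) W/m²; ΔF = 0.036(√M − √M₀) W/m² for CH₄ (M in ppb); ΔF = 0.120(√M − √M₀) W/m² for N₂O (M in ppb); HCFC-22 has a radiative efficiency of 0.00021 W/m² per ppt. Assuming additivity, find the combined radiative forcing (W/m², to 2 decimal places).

ΔF = 3.44 W/m²

CO₂: 6.30 × ln(602/400) = 6.30 × ln(1.50500) = 6.30 × 0.40879 = 2.5754 W/m².
CH₄: 0.036 × (√1795 − √698) = 0.036 × (42.3674 − 26.4197) = 0.036 × 15.9477 = 0.5741 W/m².
N₂O: 0.120 × (√333 − √267) = 0.120 × (18.2483 − 16.3401) = 0.120 × 1.9082 = 0.2290 W/m².
HCFC-22: ΔF = 0.00021 × (279 − 2) = 0.00021 × 277 = 0.0582 W/m².
Total ΔF = 2.5754 + 0.5741 + 0.2290 + 0.0582 = 3.4367 W/m².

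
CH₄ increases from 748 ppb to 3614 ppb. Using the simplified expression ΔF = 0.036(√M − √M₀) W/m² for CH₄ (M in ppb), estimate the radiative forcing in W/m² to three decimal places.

ΔF = 1.180 W/m²

CH₄: 0.036 × (√3614 − √748) = 0.036 × (60.1166 − 27.3496) = 0.036 × 32.7670 = 1.1796 W/m².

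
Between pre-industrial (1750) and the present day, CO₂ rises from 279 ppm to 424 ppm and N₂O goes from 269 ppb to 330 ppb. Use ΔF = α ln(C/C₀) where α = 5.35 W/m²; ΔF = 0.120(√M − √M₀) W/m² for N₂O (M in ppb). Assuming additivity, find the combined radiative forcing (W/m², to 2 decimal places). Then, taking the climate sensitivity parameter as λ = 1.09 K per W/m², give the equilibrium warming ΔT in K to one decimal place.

CO₂: 5.35 × ln(424/279) = 5.35 × ln(1.51971) = 5.35 × 0.41852 = 2.2391 W/m².
N₂O: 0.120 × (√330 − √269) = 0.120 × (18.1659 − 16.4012) = 0.120 × 1.7647 = 0.2118 W/m².
Total ΔF = 2.2391 + 0.2118 = 2.4509 W/m².
ΔT = λ ΔF = 1.09 × 2.45 = 2.6705 K.

ΔF = 2.45 W/m²; ΔT = 2.7 K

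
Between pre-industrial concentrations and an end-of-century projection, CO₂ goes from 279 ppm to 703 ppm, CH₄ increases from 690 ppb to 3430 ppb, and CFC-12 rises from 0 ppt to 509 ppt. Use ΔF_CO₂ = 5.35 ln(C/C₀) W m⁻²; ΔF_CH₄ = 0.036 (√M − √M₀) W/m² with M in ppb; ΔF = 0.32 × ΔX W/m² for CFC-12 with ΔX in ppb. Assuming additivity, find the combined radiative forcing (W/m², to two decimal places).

CO₂: 5.35 × ln(703/279) = 5.35 × ln(2.51971) = 5.35 × 0.92414 = 4.9441 W/m².
CH₄: 0.036 × (√3430 − √690) = 0.036 × (58.5662 − 26.2679) = 0.036 × 32.2983 = 1.1627 W/m².
CFC-12: Δ = 509 − 0 = 509 ppt = 0.509 ppb; ΔF = 0.32 × 0.509 = 0.1629 W/m².
Total ΔF = 4.9441 + 1.1627 + 0.1629 = 6.2697 W/m².

ΔF = 6.27 W/m²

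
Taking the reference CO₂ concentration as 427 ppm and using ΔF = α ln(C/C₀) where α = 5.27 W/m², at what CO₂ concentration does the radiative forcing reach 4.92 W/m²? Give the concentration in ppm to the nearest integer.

C ≈ 1086 ppm

Set 5.27 ln(C/427) = 4.92, so ln(C/427) = 4.92/5.27 = 0.93359.
Then C/427 = e^0.93359 = 2.54362, giving C = 427 × 2.54362 = 1086.13 ppm.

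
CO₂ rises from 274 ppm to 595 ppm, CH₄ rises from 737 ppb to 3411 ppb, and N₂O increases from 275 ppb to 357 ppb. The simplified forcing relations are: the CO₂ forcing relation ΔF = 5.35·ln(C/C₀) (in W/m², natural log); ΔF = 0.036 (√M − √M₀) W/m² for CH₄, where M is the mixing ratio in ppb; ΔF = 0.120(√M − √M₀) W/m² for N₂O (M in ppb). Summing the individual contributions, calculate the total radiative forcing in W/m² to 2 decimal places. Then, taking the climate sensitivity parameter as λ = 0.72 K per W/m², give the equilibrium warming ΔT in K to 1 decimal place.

CO₂: 5.35 × ln(595/274) = 5.35 × ln(2.17153) = 5.35 × 0.77543 = 4.1486 W/m².
CH₄: 0.036 × (√3411 − √737) = 0.036 × (58.4038 − 27.1477) = 0.036 × 31.2561 = 1.1252 W/m².
N₂O: 0.120 × (√357 − √275) = 0.120 × (18.8944 − 16.5831) = 0.120 × 2.3113 = 0.2774 W/m².
Total ΔF = 4.1486 + 1.1252 + 0.2774 = 5.5512 W/m².
ΔT = λ ΔF = 0.72 × 5.55 = 3.9960 K.

ΔF = 5.55 W/m²; ΔT = 4.0 K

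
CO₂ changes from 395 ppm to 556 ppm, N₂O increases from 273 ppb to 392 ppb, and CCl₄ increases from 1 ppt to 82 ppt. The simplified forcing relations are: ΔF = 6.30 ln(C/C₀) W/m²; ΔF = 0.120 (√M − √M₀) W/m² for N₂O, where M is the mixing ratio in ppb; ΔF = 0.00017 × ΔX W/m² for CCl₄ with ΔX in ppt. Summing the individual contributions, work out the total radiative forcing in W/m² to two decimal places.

CO₂: 6.30 × ln(556/395) = 6.30 × ln(1.40759) = 6.30 × 0.34188 = 2.1538 W/m².
N₂O: 0.120 × (√392 − √273) = 0.120 × (19.7990 − 16.5227) = 0.120 × 3.2763 = 0.3932 W/m².
CCl₄: ΔF = 0.00017 × (82 − 1) = 0.00017 × 81 = 0.0138 W/m².
Total ΔF = 2.1538 + 0.3932 + 0.0138 = 2.5608 W/m².

ΔF = 2.56 W/m²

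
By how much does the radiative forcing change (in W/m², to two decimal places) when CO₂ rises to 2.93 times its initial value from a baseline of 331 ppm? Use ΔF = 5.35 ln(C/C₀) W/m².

ΔF = 5.35 × ln(2.93) = 5.35 × 1.07500 = 5.7513 W/m².

ΔF = 5.75 W/m²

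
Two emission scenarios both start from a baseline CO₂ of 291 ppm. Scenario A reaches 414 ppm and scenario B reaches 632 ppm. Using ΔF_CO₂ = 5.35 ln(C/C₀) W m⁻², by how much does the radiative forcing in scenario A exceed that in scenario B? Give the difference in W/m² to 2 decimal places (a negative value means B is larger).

ΔF_A − ΔF_B = -2.26 W/m²

ΔF_A = 5.35 ln(414/291) = 5.35 × 0.35254 = 1.8861 W/m².
ΔF_B = 5.35 ln(632/291) = 5.35 × 0.77557 = 4.1493 W/m².
Difference: 1.8861 − 4.1493 = -2.2632 W/m².
(Equivalently, ΔF_A − ΔF_B = 5.35 ln(414/632) = 5.35 × -0.42302 = -2.2632 W/m².)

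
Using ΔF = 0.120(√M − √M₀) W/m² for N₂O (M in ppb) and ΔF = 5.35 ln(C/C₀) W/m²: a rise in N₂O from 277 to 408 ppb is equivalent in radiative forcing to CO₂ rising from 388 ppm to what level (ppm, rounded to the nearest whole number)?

N₂O forcing: 0.120 × (√408 − √277) = 0.120 × (20.1990 − 16.6433) = 0.120 × 3.5557 = 0.42668 W/m².
Set 5.35 ln(C/388) = 0.42668: ln(C/388) = 0.42668/5.35 = 0.07975, so C = 388 × e^0.07975 = 388 × 1.08302 = 420.21 ppm.

C ≈ 420 ppm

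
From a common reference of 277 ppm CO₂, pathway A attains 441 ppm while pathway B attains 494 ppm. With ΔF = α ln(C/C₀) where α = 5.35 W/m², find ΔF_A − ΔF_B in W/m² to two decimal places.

ΔF_A − ΔF_B = -0.61 W/m²

ΔF_A = 5.35 ln(441/277) = 5.35 × 0.46503 = 2.4879 W/m².
ΔF_B = 5.35 ln(494/277) = 5.35 × 0.57852 = 3.0951 W/m².
Difference: 2.4879 − 3.0951 = -0.6072 W/m².
(Equivalently, ΔF_A − ΔF_B = 5.35 ln(441/494) = 5.35 × -0.11349 = -0.6072 W/m².)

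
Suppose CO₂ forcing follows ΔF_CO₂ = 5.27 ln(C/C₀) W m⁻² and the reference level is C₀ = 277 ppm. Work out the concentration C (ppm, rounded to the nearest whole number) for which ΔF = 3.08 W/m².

Set 5.27 ln(C/277) = 3.08, so ln(C/277) = 3.08/5.27 = 0.58444.
Then C/277 = e^0.58444 = 1.79399, giving C = 277 × 1.79399 = 496.94 ppm.

C ≈ 497 ppm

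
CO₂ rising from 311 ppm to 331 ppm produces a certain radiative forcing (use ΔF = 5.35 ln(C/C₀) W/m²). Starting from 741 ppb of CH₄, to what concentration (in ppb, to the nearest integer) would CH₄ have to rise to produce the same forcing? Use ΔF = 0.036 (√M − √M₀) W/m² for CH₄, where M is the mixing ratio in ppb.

M ≈ 1331 ppb

CO₂ forcing: 5.35 × ln(331/311) = 5.35 × 0.062325 = 0.33344 W/m².
Set 0.036(√M − √741) = 0.33344: √M = 0.33344/0.036 + √741 = 9.2622 + 27.2213 = 36.4835.
M = (36.4835)² = 1331.05 ppb.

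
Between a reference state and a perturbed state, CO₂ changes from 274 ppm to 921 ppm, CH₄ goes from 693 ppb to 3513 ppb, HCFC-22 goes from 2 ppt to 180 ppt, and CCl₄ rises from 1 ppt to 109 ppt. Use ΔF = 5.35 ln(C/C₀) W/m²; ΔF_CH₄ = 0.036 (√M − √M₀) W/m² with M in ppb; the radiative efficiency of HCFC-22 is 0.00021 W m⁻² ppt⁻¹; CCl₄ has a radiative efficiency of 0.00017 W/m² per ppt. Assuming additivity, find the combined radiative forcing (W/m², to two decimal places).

CO₂: 5.35 × ln(921/274) = 5.35 × ln(3.36131) = 5.35 × 1.21233 = 6.4860 W/m².
CH₄: 0.036 × (√3513 − √693) = 0.036 × (59.2706 − 26.3249) = 0.036 × 32.9457 = 1.1860 W/m².
HCFC-22: ΔF = 0.00021 × (180 − 2) = 0.00021 × 178 = 0.0374 W/m².
CCl₄: ΔF = 0.00017 × (109 − 1) = 0.00017 × 108 = 0.0184 W/m².
Total ΔF = 6.4860 + 1.1860 + 0.0374 + 0.0184 = 7.7278 W/m².

ΔF = 7.73 W/m²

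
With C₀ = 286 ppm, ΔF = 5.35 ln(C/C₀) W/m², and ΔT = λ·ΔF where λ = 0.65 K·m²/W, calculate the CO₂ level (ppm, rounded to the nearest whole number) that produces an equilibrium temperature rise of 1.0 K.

Required forcing: ΔF = ΔT/λ = 1.0/0.65 = 1.5385 W/m².
Then ln(C/286) = ΔF/5.35 = 1.5385/5.35 = 0.28757.
So C = 286 × e^0.28757 = 286 × 1.33318 = 381.29 ppm.

C ≈ 381 ppm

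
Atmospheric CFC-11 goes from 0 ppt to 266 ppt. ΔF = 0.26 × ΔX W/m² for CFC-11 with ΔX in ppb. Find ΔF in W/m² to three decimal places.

CFC-11: Δ = 266 − 0 = 266 ppt = 0.266 ppb; ΔF = 0.26 × 0.266 = 0.0692 W/m².

ΔF = 0.069 W/m²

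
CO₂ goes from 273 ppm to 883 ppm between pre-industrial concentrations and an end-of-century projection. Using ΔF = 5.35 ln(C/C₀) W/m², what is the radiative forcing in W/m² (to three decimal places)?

CO₂: 5.35 × ln(883/273) = 5.35 × ln(3.23443) = 5.35 × 1.17385 = 6.2801 W/m².

ΔF = 6.280 W/m²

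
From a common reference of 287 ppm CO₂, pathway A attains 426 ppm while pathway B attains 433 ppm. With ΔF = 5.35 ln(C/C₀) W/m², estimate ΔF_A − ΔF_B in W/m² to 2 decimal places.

ΔF_A − ΔF_B = -0.09 W/m²

ΔF_A = 5.35 ln(426/287) = 5.35 × 0.39496 = 2.1130 W/m².
ΔF_B = 5.35 ln(433/287) = 5.35 × 0.41126 = 2.2002 W/m².
Difference: 2.1130 − 2.2002 = -0.0872 W/m².
(Equivalently, ΔF_A − ΔF_B = 5.35 ln(426/433) = 5.35 × -0.01630 = -0.0872 W/m².)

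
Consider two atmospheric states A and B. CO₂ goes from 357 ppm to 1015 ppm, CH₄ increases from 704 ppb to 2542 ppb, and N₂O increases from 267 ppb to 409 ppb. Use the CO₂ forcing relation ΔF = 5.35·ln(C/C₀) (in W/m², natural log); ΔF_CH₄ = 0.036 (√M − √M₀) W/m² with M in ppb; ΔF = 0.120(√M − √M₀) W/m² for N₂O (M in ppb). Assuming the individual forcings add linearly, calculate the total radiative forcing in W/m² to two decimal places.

ΔF = 6.92 W/m²

CO₂: 5.35 × ln(1015/357) = 5.35 × ln(2.84314) = 5.35 × 1.04491 = 5.5903 W/m².
CH₄: 0.036 × (√2542 − √704) = 0.036 × (50.4183 − 26.5330) = 0.036 × 23.8853 = 0.8599 W/m².
N₂O: 0.120 × (√409 − √267) = 0.120 × (20.2237 − 16.3401) = 0.120 × 3.8836 = 0.4660 W/m².
Total ΔF = 5.5903 + 0.8599 + 0.4660 = 6.9162 W/m².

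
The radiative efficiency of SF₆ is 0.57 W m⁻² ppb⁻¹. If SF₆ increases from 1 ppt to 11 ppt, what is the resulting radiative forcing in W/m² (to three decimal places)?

SF₆: Δ = 11 − 1 = 10 ppt = 0.010 ppb; ΔF = 0.57 × 0.010 = 0.0057 W/m².

ΔF = 0.006 W/m²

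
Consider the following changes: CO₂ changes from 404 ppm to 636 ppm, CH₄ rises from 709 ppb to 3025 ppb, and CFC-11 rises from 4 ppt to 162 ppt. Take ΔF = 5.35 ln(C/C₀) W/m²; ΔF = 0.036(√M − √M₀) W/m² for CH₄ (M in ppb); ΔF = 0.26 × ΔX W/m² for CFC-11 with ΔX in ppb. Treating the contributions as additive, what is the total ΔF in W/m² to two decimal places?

ΔF = 3.49 W/m²

CO₂: 5.35 × ln(636/404) = 5.35 × ln(1.57426) = 5.35 × 0.45379 = 2.4278 W/m².
CH₄: 0.036 × (√3025 − √709) = 0.036 × (55.0000 − 26.6271) = 0.036 × 28.3729 = 1.0214 W/m².
CFC-11: Δ = 162 − 4 = 158 ppt = 0.158 ppb; ΔF = 0.26 × 0.158 = 0.0411 W/m².
Total ΔF = 2.4278 + 1.0214 + 0.0411 = 3.4903 W/m².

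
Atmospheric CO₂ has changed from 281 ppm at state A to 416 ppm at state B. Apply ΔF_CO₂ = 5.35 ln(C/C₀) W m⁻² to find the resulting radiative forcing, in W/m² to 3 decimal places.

CO₂: 5.35 × ln(416/281) = 5.35 × ln(1.48043) = 5.35 × 0.39233 = 2.0990 W/m².

ΔF = 2.099 W/m²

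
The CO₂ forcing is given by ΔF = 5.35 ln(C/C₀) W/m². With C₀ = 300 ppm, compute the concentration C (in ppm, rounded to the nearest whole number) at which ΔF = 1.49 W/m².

C ≈ 396 ppm

Set 5.35 ln(C/300) = 1.49, so ln(C/300) = 1.49/5.35 = 0.27850.
Then C/300 = e^0.27850 = 1.32115, giving C = 300 × 1.32115 = 396.35 ppm.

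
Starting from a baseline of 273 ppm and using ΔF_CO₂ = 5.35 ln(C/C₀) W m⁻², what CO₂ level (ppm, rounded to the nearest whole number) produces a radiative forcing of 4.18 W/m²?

Set 5.35 ln(C/273) = 4.18, so ln(C/273) = 4.18/5.35 = 0.78131.
Then C/273 = e^0.78131 = 2.18433, giving C = 273 × 2.18433 = 596.32 ppm.

C ≈ 596 ppm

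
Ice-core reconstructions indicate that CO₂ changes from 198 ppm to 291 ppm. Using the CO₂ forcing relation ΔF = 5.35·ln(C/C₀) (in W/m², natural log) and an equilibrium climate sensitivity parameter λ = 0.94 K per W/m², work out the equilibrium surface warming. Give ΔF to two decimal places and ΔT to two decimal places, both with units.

CO₂: 5.35 × ln(291/198) = 5.35 × ln(1.46970) = 5.35 × 0.38506 = 2.0601 W/m².
ΔT = λ ΔF = 0.94 × 2.06 = 1.9364 K.

ΔF = 2.06 W/m²; ΔT = 1.94 K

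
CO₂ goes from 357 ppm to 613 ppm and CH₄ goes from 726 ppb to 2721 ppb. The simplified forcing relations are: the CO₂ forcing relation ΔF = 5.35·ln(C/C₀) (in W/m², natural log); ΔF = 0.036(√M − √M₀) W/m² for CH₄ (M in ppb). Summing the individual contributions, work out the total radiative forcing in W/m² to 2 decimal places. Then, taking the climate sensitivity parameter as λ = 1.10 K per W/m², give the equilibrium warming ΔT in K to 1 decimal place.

ΔF = 3.80 W/m²; ΔT = 4.2 K

CO₂: 5.35 × ln(613/357) = 5.35 × ln(1.71709) = 5.35 × 0.54063 = 2.8924 W/m².
CH₄: 0.036 × (√2721 − √726) = 0.036 × (52.1632 − 26.9444) = 0.036 × 25.2188 = 0.9079 W/m².
Total ΔF = 2.8924 + 0.9079 = 3.8003 W/m².
ΔT = λ ΔF = 1.10 × 3.80 = 4.1800 K.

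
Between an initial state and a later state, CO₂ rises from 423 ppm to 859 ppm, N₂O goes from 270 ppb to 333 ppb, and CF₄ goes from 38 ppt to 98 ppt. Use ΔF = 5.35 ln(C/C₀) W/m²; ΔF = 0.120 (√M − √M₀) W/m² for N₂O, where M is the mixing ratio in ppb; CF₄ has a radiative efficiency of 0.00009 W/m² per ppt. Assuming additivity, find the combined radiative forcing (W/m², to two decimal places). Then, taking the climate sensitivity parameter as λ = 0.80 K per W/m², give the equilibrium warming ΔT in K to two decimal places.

ΔF = 4.01 W/m²; ΔT = 3.21 K

CO₂: 5.35 × ln(859/423) = 5.35 × ln(2.03073) = 5.35 × 0.70840 = 3.7899 W/m².
N₂O: 0.120 × (√333 − √270) = 0.120 × (18.2483 − 16.4317) = 0.120 × 1.8166 = 0.2180 W/m².
CF₄: ΔF = 0.00009 × (98 − 38) = 0.00009 × 60 = 0.0054 W/m².
Total ΔF = 3.7899 + 0.2180 + 0.0054 = 4.0133 W/m².
ΔT = λ ΔF = 0.80 × 4.01 = 3.2080 K.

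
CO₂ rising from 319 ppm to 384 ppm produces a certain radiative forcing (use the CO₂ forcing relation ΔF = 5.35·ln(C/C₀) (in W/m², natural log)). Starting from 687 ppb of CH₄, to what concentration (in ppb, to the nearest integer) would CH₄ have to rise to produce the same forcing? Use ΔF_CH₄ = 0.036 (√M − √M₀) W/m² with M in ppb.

M ≈ 2891 ppb

CO₂ forcing: 5.35 × ln(384/319) = 5.35 × 0.185451 = 0.99216 W/m².
Set 0.036(√M − √687) = 0.99216: √M = 0.99216/0.036 + √687 = 27.5600 + 26.2107 = 53.7707.
M = (53.7707)² = 2891.29 ppb.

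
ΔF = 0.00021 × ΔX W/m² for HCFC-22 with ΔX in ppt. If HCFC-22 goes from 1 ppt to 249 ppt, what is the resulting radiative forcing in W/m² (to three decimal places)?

HCFC-22: ΔF = 0.00021 × (249 − 1) = 0.00021 × 248 = 0.0521 W/m².

ΔF = 0.052 W/m²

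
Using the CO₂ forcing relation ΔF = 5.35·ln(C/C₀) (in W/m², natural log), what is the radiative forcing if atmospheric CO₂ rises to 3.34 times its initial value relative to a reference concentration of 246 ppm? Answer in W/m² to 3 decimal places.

ΔF = 5.35 × ln(3.34) = 5.35 × 1.20597 = 6.4519 W/m².

ΔF = 6.452 W/m²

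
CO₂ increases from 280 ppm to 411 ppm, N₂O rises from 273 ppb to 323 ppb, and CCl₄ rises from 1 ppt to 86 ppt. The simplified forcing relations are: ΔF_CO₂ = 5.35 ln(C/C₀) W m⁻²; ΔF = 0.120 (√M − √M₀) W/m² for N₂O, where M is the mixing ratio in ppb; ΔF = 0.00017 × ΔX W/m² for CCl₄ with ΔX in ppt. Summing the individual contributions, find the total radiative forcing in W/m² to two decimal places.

CO₂: 5.35 × ln(411/280) = 5.35 × ln(1.46786) = 5.35 × 0.38381 = 2.0534 W/m².
N₂O: 0.120 × (√323 − √273) = 0.120 × (17.9722 − 16.5227) = 0.120 × 1.4495 = 0.1739 W/m².
CCl₄: ΔF = 0.00017 × (86 − 1) = 0.00017 × 85 = 0.0145 W/m².
Total ΔF = 2.0534 + 0.1739 + 0.0145 = 2.2418 W/m².

ΔF = 2.24 W/m²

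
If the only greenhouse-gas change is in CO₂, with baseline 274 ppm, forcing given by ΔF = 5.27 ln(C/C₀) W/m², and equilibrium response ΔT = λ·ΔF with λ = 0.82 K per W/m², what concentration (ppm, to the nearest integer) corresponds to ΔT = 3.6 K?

C ≈ 630 ppm

Required forcing: ΔF = ΔT/λ = 3.6/0.82 = 4.3902 W/m².
Then ln(C/274) = ΔF/5.27 = 4.3902/5.27 = 0.83306.
So C = 274 × e^0.83306 = 274 × 2.30035 = 630.30 ppm.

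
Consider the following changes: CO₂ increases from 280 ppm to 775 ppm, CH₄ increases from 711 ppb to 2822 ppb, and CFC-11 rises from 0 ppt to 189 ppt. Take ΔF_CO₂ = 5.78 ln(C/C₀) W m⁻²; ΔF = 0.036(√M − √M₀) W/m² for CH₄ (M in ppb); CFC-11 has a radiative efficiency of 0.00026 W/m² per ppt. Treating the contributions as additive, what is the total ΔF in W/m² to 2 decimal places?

CO₂: 5.78 × ln(775/280) = 5.78 × ln(2.76786) = 5.78 × 1.01807 = 5.8844 W/m².
CH₄: 0.036 × (√2822 − √711) = 0.036 × (53.1225 − 26.6646) = 0.036 × 26.4579 = 0.9525 W/m².
CFC-11: ΔF = 0.00026 × (189 − 0) = 0.00026 × 189 = 0.0491 W/m².
Total ΔF = 5.8844 + 0.9525 + 0.0491 = 6.8860 W/m².

ΔF = 6.89 W/m²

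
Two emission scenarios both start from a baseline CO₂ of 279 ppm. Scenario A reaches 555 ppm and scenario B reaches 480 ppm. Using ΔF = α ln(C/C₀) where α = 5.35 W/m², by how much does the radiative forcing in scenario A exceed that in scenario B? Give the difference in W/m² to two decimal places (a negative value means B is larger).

ΔF_A − ΔF_B = 0.78 W/m²

ΔF_A = 5.35 ln(555/279) = 5.35 × 0.68776 = 3.6795 W/m².
ΔF_B = 5.35 ln(480/279) = 5.35 × 0.54257 = 2.9027 W/m².
Difference: 3.6795 − 2.9027 = 0.7768 W/m².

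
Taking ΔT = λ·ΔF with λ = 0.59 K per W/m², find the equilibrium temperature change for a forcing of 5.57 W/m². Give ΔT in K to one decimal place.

ΔT = 3.3 K

ΔT = λ ΔF = 0.59 × 5.57 = 3.2863 K.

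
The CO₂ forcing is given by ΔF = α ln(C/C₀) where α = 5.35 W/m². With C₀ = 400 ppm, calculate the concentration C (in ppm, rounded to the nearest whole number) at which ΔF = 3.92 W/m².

C ≈ 832 ppm

Set 5.35 ln(C/400) = 3.92, so ln(C/400) = 3.92/5.35 = 0.73271.
Then C/400 = e^0.73271 = 2.08071, giving C = 400 × 2.08071 = 832.28 ppm.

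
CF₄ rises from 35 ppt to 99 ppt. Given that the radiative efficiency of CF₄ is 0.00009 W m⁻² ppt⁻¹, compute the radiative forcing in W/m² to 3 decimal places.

ΔF = 0.006 W/m²

CF₄: ΔF = 0.00009 × (99 − 35) = 0.00009 × 64 = 0.0058 W/m².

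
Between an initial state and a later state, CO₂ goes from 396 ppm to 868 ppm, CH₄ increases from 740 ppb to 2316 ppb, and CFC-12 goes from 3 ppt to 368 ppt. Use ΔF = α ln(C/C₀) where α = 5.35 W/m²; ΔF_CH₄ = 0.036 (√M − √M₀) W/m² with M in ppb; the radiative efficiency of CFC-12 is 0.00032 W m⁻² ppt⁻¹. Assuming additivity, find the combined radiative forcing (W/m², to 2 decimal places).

ΔF = 5.07 W/m²

CO₂: 5.35 × ln(868/396) = 5.35 × ln(2.19192) = 5.35 × 0.78478 = 4.1986 W/m².
CH₄: 0.036 × (√2316 − √740) = 0.036 × (48.1248 − 27.2029) = 0.036 × 20.9219 = 0.7532 W/m².
CFC-12: ΔF = 0.00032 × (368 − 3) = 0.00032 × 365 = 0.1168 W/m².
Total ΔF = 4.1986 + 0.7532 + 0.1168 = 5.0686 W/m².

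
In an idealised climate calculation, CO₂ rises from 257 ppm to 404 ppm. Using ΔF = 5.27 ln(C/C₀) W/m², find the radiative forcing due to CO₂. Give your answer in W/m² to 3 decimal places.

ΔF = 2.384 W/m²

CO₂ absorption bands are partially saturated, so forcing scales with the logarithm of the concentration ratio.
CO₂: 5.27 × ln(404/257) = 5.27 × ln(1.57198) = 5.27 × 0.45234 = 2.3838 W/m².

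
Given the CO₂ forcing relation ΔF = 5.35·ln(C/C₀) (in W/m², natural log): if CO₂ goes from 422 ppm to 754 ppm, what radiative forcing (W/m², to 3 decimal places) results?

ΔF = 3.105 W/m²

CO₂: 5.35 × ln(754/422) = 5.35 × ln(1.78673) = 5.35 × 0.58039 = 3.1051 W/m².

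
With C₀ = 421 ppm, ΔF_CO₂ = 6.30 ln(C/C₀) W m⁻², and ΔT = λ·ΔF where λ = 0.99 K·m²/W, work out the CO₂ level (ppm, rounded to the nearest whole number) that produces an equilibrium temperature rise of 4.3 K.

Required forcing: ΔF = ΔT/λ = 4.3/0.99 = 4.3434 W/m².
Then ln(C/421) = ΔF/6.30 = 4.3434/6.30 = 0.68943.
So C = 421 × e^0.68943 = 421 × 1.99258 = 838.88 ppm.

C ≈ 839 ppm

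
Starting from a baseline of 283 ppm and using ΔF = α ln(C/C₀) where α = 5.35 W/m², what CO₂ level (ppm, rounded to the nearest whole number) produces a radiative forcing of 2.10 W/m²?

Set 5.35 ln(C/283) = 2.10, so ln(C/283) = 2.10/5.35 = 0.39252.
Then C/283 = e^0.39252 = 1.48071, giving C = 283 × 1.48071 = 419.04 ppm.

C ≈ 419 ppm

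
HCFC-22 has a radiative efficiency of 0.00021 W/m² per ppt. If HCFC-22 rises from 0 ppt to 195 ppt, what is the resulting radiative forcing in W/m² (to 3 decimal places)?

ΔF = 0.041 W/m²

HCFC-22: ΔF = 0.00021 × (195 − 0) = 0.00021 × 195 = 0.0410 W/m².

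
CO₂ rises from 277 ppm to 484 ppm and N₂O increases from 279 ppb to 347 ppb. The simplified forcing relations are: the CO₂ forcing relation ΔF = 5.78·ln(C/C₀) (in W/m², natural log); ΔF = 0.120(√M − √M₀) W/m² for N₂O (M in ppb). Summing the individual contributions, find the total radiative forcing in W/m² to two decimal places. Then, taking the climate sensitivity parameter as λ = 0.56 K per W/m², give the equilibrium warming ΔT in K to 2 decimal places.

CO₂: 5.78 × ln(484/277) = 5.78 × ln(1.74729) = 5.78 × 0.55807 = 3.2256 W/m².
N₂O: 0.120 × (√347 − √279) = 0.120 × (18.6279 − 16.7033) = 0.120 × 1.9246 = 0.2310 W/m².
Total ΔF = 3.2256 + 0.2310 = 3.4566 W/m².
ΔT = λ ΔF = 0.56 × 3.46 = 1.9376 K.

ΔF = 3.46 W/m²; ΔT = 1.94 K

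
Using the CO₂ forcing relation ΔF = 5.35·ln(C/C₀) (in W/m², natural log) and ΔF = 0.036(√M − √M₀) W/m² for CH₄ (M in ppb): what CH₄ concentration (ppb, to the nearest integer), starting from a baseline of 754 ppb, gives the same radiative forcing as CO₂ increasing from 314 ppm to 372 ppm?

M ≈ 2772 ppb

CO₂ forcing: 5.35 × ln(372/314) = 5.35 × 0.169501 = 0.90683 W/m².
Set 0.036(√M − √754) = 0.90683: √M = 0.90683/0.036 + √754 = 25.1897 + 27.4591 = 52.6488.
M = (52.6488)² = 2771.90 ppb.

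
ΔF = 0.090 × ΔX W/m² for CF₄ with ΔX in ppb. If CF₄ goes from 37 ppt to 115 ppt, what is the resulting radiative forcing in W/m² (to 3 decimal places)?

CF₄: Δ = 115 − 37 = 78 ppt = 0.078 ppb; ΔF = 0.090 × 0.078 = 0.0070 W/m².

ΔF = 0.007 W/m²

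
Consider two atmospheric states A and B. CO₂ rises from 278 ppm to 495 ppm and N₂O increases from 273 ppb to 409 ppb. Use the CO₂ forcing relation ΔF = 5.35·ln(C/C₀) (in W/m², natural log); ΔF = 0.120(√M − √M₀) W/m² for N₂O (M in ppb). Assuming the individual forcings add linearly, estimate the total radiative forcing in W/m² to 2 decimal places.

ΔF = 3.53 W/m²

CO₂: 5.35 × ln(495/278) = 5.35 × ln(1.78058) = 5.35 × 0.57694 = 3.0866 W/m².
N₂O: 0.120 × (√409 − √273) = 0.120 × (20.2237 − 16.5227) = 0.120 × 3.7010 = 0.4441 W/m².
Total ΔF = 3.0866 + 0.4441 = 3.5307 W/m².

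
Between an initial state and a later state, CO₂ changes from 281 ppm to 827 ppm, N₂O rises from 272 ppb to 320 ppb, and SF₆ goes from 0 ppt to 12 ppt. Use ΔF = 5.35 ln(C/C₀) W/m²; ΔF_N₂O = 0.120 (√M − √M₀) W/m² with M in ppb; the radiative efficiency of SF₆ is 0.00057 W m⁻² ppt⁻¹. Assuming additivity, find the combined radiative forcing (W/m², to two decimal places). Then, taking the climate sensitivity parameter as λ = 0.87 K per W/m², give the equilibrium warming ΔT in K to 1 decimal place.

ΔF = 5.95 W/m²; ΔT = 5.2 K

CO₂: 5.35 × ln(827/281) = 5.35 × ln(2.94306) = 5.35 × 1.07945 = 5.7751 W/m².
N₂O: 0.120 × (√320 − √272) = 0.120 × (17.8885 − 16.4924) = 0.120 × 1.3961 = 0.1675 W/m².
SF₆: ΔF = 0.00057 × (12 − 0) = 0.00057 × 12 = 0.0068 W/m².
Total ΔF = 5.7751 + 0.1675 + 0.0068 = 5.9494 W/m².
ΔT = λ ΔF = 0.87 × 5.95 = 5.1765 K.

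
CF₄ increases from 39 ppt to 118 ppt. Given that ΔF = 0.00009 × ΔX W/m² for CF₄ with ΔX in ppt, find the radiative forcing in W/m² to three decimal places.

ΔF = 0.007 W/m²

CF₄: ΔF = 0.00009 × (118 − 39) = 0.00009 × 79 = 0.0071 W/m².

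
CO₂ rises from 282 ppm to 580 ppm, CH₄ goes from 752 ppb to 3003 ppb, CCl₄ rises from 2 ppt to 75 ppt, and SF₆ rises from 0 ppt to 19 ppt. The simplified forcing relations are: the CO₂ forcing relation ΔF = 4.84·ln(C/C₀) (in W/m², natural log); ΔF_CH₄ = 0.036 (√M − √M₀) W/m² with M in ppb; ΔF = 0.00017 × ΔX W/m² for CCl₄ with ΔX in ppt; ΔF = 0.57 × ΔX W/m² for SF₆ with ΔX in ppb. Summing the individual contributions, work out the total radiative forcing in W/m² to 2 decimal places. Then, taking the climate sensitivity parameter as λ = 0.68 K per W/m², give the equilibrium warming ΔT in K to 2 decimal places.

CO₂: 4.84 × ln(580/282) = 4.84 × ln(2.05674) = 4.84 × 0.72112 = 3.4902 W/m².
CH₄: 0.036 × (√3003 − √752) = 0.036 × (54.7996 − 27.4226) = 0.036 × 27.3770 = 0.9856 W/m².
CCl₄: ΔF = 0.00017 × (75 − 2) = 0.00017 × 73 = 0.0124 W/m².
SF₆: Δ = 19 − 0 = 19 ppt = 0.019 ppb; ΔF = 0.57 × 0.019 = 0.0108 W/m².
Total ΔF = 3.4902 + 0.9856 + 0.0124 + 0.0108 = 4.4990 W/m².
ΔT = λ ΔF = 0.68 × 4.50 = 3.0600 K.

ΔF = 4.50 W/m²; ΔT = 3.06 K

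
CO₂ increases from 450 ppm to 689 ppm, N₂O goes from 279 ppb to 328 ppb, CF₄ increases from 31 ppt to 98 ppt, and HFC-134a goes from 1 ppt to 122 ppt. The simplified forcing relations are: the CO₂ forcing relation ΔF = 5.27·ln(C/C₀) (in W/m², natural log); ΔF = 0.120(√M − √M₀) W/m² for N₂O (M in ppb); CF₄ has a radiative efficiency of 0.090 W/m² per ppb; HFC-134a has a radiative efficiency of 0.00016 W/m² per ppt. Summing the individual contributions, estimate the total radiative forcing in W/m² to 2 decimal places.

ΔF = 2.44 W/m²

CO₂: 5.27 × ln(689/450) = 5.27 × ln(1.53111) = 5.27 × 0.42599 = 2.2450 W/m².
N₂O: 0.120 × (√328 − √279) = 0.120 × (18.1108 − 16.7033) = 0.120 × 1.4075 = 0.1689 W/m².
CF₄: Δ = 98 − 31 = 67 ppt = 0.067 ppb; ΔF = 0.090 × 0.067 = 0.0060 W/m².
HFC-134a: ΔF = 0.00016 × (122 − 1) = 0.00016 × 121 = 0.0194 W/m².
Total ΔF = 2.2450 + 0.1689 + 0.0060 + 0.0194 = 2.4393 W/m².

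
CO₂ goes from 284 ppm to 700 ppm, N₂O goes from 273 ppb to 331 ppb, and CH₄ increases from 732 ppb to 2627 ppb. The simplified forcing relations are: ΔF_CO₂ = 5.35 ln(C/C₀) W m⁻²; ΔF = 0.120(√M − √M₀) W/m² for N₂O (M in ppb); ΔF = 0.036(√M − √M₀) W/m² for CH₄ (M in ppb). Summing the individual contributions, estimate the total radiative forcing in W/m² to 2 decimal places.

ΔF = 5.90 W/m²

CO₂: 5.35 × ln(700/284) = 5.35 × ln(2.46479) = 5.35 × 0.90211 = 4.8263 W/m².
N₂O: 0.120 × (√331 − √273) = 0.120 × (18.1934 − 16.5227) = 0.120 × 1.6707 = 0.2005 W/m².
CH₄: 0.036 × (√2627 − √732) = 0.036 × (51.2543 − 27.0555) = 0.036 × 24.1988 = 0.8712 W/m².
Total ΔF = 4.8263 + 0.2005 + 0.8712 = 5.8980 W/m².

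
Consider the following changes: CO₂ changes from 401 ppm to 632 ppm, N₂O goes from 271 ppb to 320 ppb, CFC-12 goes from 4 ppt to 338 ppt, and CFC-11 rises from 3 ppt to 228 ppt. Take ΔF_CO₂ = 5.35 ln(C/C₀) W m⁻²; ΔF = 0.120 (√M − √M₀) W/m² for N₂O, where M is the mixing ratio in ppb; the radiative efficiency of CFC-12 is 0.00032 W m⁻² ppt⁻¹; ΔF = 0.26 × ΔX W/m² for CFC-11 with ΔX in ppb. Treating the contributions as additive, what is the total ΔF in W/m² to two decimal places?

ΔF = 2.77 W/m²

CO₂: 5.35 × ln(632/401) = 5.35 × ln(1.57606) = 5.35 × 0.45493 = 2.4339 W/m².
N₂O: 0.120 × (√320 − √271) = 0.120 × (17.8885 − 16.4621) = 0.120 × 1.4264 = 0.1712 W/m².
CFC-12: ΔF = 0.00032 × (338 − 4) = 0.00032 × 334 = 0.1069 W/m².
CFC-11: Δ = 228 − 3 = 225 ppt = 0.225 ppb; ΔF = 0.26 × 0.225 = 0.0585 W/m².
Total ΔF = 2.4339 + 0.1712 + 0.1069 + 0.0585 = 2.7705 W/m².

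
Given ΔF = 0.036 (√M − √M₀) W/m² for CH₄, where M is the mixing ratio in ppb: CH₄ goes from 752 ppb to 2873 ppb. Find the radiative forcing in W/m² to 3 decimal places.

CH₄: 0.036 × (√2873 − √752) = 0.036 × (53.6004 − 27.4226) = 0.036 × 26.1778 = 0.9424 W/m².

ΔF = 0.942 W/m²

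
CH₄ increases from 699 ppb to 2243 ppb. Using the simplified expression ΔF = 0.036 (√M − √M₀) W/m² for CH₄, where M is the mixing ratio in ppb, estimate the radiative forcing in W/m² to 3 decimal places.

CH₄: 0.036 × (√2243 − √699) = 0.036 × (47.3603 − 26.4386) = 0.036 × 20.9217 = 0.7532 W/m².

ΔF = 0.753 W/m²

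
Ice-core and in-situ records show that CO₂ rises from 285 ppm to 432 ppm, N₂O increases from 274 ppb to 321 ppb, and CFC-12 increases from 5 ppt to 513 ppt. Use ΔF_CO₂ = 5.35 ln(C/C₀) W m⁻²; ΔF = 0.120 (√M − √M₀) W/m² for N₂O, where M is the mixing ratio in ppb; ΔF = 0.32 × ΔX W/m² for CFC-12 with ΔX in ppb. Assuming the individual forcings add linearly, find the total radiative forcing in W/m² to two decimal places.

CO₂: 5.35 × ln(432/285) = 5.35 × ln(1.51579) = 5.35 × 0.41594 = 2.2253 W/m².
N₂O: 0.120 × (√321 − √274) = 0.120 × (17.9165 − 16.5529) = 0.120 × 1.3636 = 0.1636 W/m².
CFC-12: Δ = 513 − 5 = 508 ppt = 0.508 ppb; ΔF = 0.32 × 0.508 = 0.1626 W/m².
Total ΔF = 2.2253 + 0.1636 + 0.1626 = 2.5515 W/m².

ΔF = 2.55 W/m²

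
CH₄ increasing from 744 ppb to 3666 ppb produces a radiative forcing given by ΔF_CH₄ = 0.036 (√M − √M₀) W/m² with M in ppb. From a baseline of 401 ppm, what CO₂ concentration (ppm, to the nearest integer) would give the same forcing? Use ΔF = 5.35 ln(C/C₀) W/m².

CH₄ forcing: 0.036 × (√3666 − √744) = 0.036 × (60.5475 − 27.2764) = 0.036 × 33.2711 = 1.19776 W/m².
Set 5.35 ln(C/401) = 1.19776: ln(C/401) = 1.19776/5.35 = 0.22388, so C = 401 × e^0.22388 = 401 × 1.25092 = 501.62 ppm.

C ≈ 502 ppm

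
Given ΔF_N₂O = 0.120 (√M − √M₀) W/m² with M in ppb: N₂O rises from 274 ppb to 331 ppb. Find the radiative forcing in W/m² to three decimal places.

ΔF = 0.197 W/m²

N₂O: 0.120 × (√331 − √274) = 0.120 × (18.1934 − 16.5529) = 0.120 × 1.6405 = 0.1969 W/m².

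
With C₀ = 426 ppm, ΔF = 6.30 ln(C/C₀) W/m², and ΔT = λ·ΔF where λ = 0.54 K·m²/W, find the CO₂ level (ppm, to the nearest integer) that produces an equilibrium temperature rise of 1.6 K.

C ≈ 682 ppm

Required forcing: ΔF = ΔT/λ = 1.6/0.54 = 2.9630 W/m².
Then ln(C/426) = ΔF/6.30 = 2.9630/6.30 = 0.47032.
So C = 426 × e^0.47032 = 426 × 1.60051 = 681.82 ppm.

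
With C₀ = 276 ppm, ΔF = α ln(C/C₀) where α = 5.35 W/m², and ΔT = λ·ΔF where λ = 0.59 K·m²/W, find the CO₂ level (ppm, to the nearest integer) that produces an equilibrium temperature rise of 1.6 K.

Required forcing: ΔF = ΔT/λ = 1.6/0.59 = 2.7119 W/m².
Then ln(C/276) = ΔF/5.35 = 2.7119/5.35 = 0.50690.
So C = 276 × e^0.50690 = 276 × 1.66014 = 458.20 ppm.

C ≈ 458 ppm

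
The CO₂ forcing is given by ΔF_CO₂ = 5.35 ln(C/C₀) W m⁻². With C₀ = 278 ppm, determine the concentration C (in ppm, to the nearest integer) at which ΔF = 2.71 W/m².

Set 5.35 ln(C/278) = 2.71, so ln(C/278) = 2.71/5.35 = 0.50654.
Then C/278 = e^0.50654 = 1.65954, giving C = 278 × 1.65954 = 461.35 ppm.

C ≈ 461 ppm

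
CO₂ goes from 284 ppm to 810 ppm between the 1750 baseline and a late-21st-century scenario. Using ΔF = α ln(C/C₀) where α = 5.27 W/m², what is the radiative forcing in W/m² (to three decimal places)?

ΔF = 5.523 W/m²

CO₂: 5.27 × ln(810/284) = 5.27 × ln(2.85211) = 5.27 × 1.04806 = 5.5233 W/m².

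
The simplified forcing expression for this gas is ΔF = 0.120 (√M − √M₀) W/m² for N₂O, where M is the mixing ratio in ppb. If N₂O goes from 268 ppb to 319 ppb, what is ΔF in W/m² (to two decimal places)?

N₂O: 0.120 × (√319 − √268) = 0.120 × (17.8606 − 16.3707) = 0.120 × 1.4899 = 0.1788 W/m².

ΔF = 0.18 W/m²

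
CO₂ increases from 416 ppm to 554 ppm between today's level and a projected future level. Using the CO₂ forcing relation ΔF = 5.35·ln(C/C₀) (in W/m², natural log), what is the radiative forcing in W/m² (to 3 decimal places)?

CO₂ absorption bands are partially saturated, so forcing scales with the logarithm of the concentration ratio.
CO₂: 5.35 × ln(554/416) = 5.35 × ln(1.33173) = 5.35 × 0.28648 = 1.5327 W/m².

ΔF = 1.533 W/m²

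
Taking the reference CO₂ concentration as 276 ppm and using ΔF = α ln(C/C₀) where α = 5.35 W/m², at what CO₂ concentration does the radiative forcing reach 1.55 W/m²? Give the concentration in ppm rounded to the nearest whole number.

C ≈ 369 ppm

Set 5.35 ln(C/276) = 1.55, so ln(C/276) = 1.55/5.35 = 0.28972.
Then C/276 = e^0.28972 = 1.33605, giving C = 276 × 1.33605 = 368.75 ppm.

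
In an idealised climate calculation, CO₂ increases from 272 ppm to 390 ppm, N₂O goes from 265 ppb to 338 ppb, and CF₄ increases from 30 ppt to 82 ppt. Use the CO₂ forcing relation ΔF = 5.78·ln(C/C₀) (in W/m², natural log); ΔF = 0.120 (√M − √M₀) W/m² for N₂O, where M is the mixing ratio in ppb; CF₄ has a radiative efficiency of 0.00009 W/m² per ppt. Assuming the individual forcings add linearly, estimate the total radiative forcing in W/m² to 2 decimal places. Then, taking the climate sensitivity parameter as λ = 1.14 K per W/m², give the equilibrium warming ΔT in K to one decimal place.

CO₂: 5.78 × ln(390/272) = 5.78 × ln(1.43382) = 5.78 × 0.36034 = 2.0828 W/m².
N₂O: 0.120 × (√338 − √265) = 0.120 × (18.3848 − 16.2788) = 0.120 × 2.1060 = 0.2527 W/m².
CF₄: ΔF = 0.00009 × (82 − 30) = 0.00009 × 52 = 0.0047 W/m².
Total ΔF = 2.0828 + 0.2527 + 0.0047 = 2.3402 W/m².
ΔT = λ ΔF = 1.14 × 2.34 = 2.6676 K.

ΔF = 2.34 W/m²; ΔT = 2.7 K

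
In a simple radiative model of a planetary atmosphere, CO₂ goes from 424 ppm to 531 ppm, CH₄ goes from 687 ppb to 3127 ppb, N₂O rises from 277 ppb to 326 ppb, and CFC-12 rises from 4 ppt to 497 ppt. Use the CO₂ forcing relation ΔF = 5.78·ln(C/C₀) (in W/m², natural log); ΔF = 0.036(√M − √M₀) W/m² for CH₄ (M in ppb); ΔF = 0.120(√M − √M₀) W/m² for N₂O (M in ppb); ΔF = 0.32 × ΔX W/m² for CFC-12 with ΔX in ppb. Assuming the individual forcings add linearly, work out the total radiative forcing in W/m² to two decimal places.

CO₂: 5.78 × ln(531/424) = 5.78 × ln(1.25236) = 5.78 × 0.22503 = 1.3007 W/m².
CH₄: 0.036 × (√3127 − √687) = 0.036 × (55.9196 − 26.2107) = 0.036 × 29.7089 = 1.0695 W/m².
N₂O: 0.120 × (√326 − √277) = 0.120 × (18.0555 − 16.6433) = 0.120 × 1.4122 = 0.1695 W/m².
CFC-12: Δ = 497 − 4 = 493 ppt = 0.493 ppb; ΔF = 0.32 × 0.493 = 0.1578 W/m².
Total ΔF = 1.3007 + 1.0695 + 0.1695 + 0.1578 = 2.6975 W/m².

ΔF = 2.70 W/m²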